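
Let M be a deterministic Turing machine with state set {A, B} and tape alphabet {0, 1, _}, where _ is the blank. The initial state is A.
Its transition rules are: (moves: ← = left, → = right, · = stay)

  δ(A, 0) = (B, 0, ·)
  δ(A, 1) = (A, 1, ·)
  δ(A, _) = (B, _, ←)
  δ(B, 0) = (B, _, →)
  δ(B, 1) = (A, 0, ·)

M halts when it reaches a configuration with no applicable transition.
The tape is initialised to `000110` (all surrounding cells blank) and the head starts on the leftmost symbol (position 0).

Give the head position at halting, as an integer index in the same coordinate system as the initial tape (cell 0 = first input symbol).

6

state=A head=0 tape=[0]00110_   (A,0)→(B,0,·)
state=B head=0 tape=[0]00110_   (B,0)→(B,_,→)
state=B head=1 tape=_[0]0110_   (B,0)→(B,_,→)
state=B head=2 tape=__[0]110_   (B,0)→(B,_,→)
state=B head=3 tape=___[1]10_   (B,1)→(A,0,·)
state=A head=3 tape=___[0]10_   (A,0)→(B,0,·)
state=B head=3 tape=___[0]10_   (B,0)→(B,_,→)
state=B head=4 tape=____[1]0_   (B,1)→(A,0,·)
state=A head=4 tape=____[0]0_   (A,0)→(B,0,·)
state=B head=4 tape=____[0]0_   (B,0)→(B,_,→)
state=B head=5 tape=_____[0]_   (B,0)→(B,_,→)
state=B head=6 tape=______[_]
At halt the head is at cell 6.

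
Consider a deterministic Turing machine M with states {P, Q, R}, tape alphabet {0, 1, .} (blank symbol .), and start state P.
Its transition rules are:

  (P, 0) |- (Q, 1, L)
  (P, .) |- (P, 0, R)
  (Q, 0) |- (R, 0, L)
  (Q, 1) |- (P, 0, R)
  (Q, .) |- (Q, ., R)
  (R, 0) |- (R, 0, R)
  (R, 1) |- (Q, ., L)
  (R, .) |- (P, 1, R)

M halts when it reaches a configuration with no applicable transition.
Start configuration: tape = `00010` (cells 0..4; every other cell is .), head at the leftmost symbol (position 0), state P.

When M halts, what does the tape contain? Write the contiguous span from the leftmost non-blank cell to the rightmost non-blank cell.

011010

state=P head=0 tape=.[0]0010   (P,0)→(Q,1,L)
state=Q head=-1 tape=[.]10010   (Q,.)→(Q,.,R)
state=Q head=0 tape=.[1]0010   (Q,1)→(P,0,R)
state=P head=1 tape=.0[0]010   (P,0)→(Q,1,L)
state=Q head=0 tape=.[0]1010   (Q,0)→(R,0,L)
state=R head=-1 tape=[.]01010   (R,.)→(P,1,R)
state=P head=0 tape=1[0]1010   (P,0)→(Q,1,L)
state=Q head=-1 tape=[1]11010   (Q,1)→(P,0,R)
state=P head=0 tape=0[1]1010
The non-blank tape span at halt is 011010.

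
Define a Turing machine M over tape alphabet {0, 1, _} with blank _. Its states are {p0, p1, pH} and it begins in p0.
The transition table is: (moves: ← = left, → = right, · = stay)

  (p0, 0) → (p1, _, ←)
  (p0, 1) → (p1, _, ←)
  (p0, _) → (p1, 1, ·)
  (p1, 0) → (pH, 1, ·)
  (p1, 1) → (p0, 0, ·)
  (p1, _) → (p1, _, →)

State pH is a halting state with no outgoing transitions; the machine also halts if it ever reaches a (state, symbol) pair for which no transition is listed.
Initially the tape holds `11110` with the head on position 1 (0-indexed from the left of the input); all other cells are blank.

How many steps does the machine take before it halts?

p0 | _1[1]110   read 1 → write _, move ←, go to p1
p1 | _[1]_110   read 1 → write 0, move ·, go to p0
p0 | _[0]_110   read 0 → write _, move ←, go to p1
p1 | [_]__110   read _ → write _, move →, go to p1
p1 | _[_]_110   read _ → write _, move →, go to p1
p1 | __[_]110   read _ → write _, move →, go to p1
p1 | ___[1]10   read 1 → write 0, move ·, go to p0
p0 | ___[0]10   read 0 → write _, move ←, go to p1
p1 | __[_]_10   read _ → write _, move →, go to p1
p1 | ___[_]10   read _ → write _, move →, go to p1
p1 | ____[1]0   read 1 → write 0, move ·, go to p0
p0 | ____[0]0   read 0 → write _, move ←, go to p1
p1 | ___[_]_0   read _ → write _, move →, go to p1
p1 | ____[_]0   read _ → write _, move →, go to p1
p1 | _____[0]   read 0 → write 1, move ·, go to pH
pH | _____[1]
M halts after 15 transitions.

15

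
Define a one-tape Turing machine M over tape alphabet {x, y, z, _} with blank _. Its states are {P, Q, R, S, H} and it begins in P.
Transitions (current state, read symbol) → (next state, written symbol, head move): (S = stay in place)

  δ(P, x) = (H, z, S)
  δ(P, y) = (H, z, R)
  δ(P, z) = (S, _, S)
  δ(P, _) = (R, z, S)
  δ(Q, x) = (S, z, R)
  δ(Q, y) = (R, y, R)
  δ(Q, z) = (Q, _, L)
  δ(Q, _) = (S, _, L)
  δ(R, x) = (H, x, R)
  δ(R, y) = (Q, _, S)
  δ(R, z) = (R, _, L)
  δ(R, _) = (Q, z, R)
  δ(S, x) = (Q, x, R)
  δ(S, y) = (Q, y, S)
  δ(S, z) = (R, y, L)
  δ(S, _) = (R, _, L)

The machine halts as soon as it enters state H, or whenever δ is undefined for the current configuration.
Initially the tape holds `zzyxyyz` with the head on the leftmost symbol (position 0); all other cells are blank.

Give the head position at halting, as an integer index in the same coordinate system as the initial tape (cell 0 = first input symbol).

P | ___[z]zyxyyz   read z → write _, move S, go to S
S | ___[_]zyxyyz   read _ → write _, move L, go to R
R | __[_]_zyxyyz   read _ → write z, move R, go to Q
Q | __z[_]zyxyyz   read _ → write _, move L, go to S
S | __[z]_zyxyyz   read z → write y, move L, go to R
R | _[_]y_zyxyyz   read _ → write z, move R, go to Q
Q | _z[y]_zyxyyz   read y → write y, move R, go to R
R | _zy[_]zyxyyz   read _ → write z, move R, go to Q
Q | _zyz[z]yxyyz   read z → write _, move L, go to Q
Q | _zy[z]_yxyyz   read z → write _, move L, go to Q
Q | _z[y]__yxyyz   read y → write y, move R, go to R
R | _zy[_]_yxyyz   read _ → write z, move R, go to Q
Q | _zyz[_]yxyyz   read _ → write _, move L, go to S
S | _zy[z]_yxyyz   read z → write y, move L, go to R
R | _z[y]y_yxyyz   read y → write _, move S, go to Q
Q | _z[_]y_yxyyz   read _ → write _, move L, go to S
S | _[z]_y_yxyyz   read z → write y, move L, go to R
R | [_]y_y_yxyyz   read _ → write z, move R, go to Q
Q | z[y]_y_yxyyz   read y → write y, move R, go to R
R | zy[_]y_yxyyz   read _ → write z, move R, go to Q
Q | zyz[y]_yxyyz   read y → write y, move R, go to R
R | zyzy[_]yxyyz   read _ → write z, move R, go to Q
Q | zyzyz[y]xyyz   read y → write y, move R, go to R
R | zyzyzy[x]yyz   read x → write x, move R, go to H
H | zyzyzyx[y]yz
At halt the head is at cell 4.

4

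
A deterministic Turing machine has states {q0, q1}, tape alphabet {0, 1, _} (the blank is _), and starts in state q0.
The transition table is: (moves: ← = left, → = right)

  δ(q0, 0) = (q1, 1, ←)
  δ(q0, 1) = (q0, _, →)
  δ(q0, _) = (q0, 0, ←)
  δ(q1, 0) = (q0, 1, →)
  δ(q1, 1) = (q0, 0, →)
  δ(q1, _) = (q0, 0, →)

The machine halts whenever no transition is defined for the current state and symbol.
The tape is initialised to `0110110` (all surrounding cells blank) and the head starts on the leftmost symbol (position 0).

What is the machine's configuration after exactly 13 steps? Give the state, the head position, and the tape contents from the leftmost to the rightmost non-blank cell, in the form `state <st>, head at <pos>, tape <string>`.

state q0, head at 7, tape 0__0__0

state=q0 head=0 tape=_[0]110110_   (q0,0)→(q1,1,←)
state=q1 head=-1 tape=[_]1110110_   (q1,_)→(q0,0,→)
state=q0 head=0 tape=0[1]110110_   (q0,1)→(q0,_,→)
state=q0 head=1 tape=0_[1]10110_   (q0,1)→(q0,_,→)
state=q0 head=2 tape=0__[1]0110_   (q0,1)→(q0,_,→)
state=q0 head=3 tape=0___[0]110_   (q0,0)→(q1,1,←)
state=q1 head=2 tape=0__[_]1110_   (q1,_)→(q0,0,→)
state=q0 head=3 tape=0__0[1]110_   (q0,1)→(q0,_,→)
state=q0 head=4 tape=0__0_[1]10_   (q0,1)→(q0,_,→)
state=q0 head=5 tape=0__0__[1]0_   (q0,1)→(q0,_,→)
state=q0 head=6 tape=0__0___[0]_   (q0,0)→(q1,1,←)
state=q1 head=5 tape=0__0__[_]1_   (q1,_)→(q0,0,→)
state=q0 head=6 tape=0__0__0[1]_   (q0,1)→(q0,_,→)
state=q0 head=7 tape=0__0__0_[_]
After 13 steps: state q0, head at 7, tape 0__0__0.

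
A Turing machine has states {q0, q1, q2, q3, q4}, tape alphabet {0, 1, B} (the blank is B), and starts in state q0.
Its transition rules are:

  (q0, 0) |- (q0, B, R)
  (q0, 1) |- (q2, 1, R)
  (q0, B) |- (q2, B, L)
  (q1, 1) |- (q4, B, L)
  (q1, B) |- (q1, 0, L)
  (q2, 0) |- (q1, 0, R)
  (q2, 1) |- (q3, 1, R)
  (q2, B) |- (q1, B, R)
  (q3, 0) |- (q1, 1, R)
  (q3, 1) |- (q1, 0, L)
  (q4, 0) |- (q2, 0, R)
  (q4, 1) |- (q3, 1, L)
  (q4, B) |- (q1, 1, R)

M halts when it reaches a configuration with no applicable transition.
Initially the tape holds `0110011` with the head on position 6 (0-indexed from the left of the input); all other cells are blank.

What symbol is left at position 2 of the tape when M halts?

0

state=q0 head=6 tape=011001[1]BB   (q0,1)→(q2,1,R)
state=q2 head=7 tape=0110011[B]B   (q2,B)→(q1,B,R)
state=q1 head=8 tape=0110011B[B]   (q1,B)→(q1,0,L)
state=q1 head=7 tape=0110011[B]0   (q1,B)→(q1,0,L)
state=q1 head=6 tape=011001[1]00   (q1,1)→(q4,B,L)
state=q4 head=5 tape=01100[1]B00   (q4,1)→(q3,1,L)
state=q3 head=4 tape=0110[0]1B00   (q3,0)→(q1,1,R)
state=q1 head=5 tape=01101[1]B00   (q1,1)→(q4,B,L)
state=q4 head=4 tape=0110[1]BB00   (q4,1)→(q3,1,L)
state=q3 head=3 tape=011[0]1BB00   (q3,0)→(q1,1,R)
state=q1 head=4 tape=0111[1]BB00   (q1,1)→(q4,B,L)
state=q4 head=3 tape=011[1]BBB00   (q4,1)→(q3,1,L)
state=q3 head=2 tape=01[1]1BBB00   (q3,1)→(q1,0,L)
state=q1 head=1 tape=0[1]01BBB00   (q1,1)→(q4,B,L)
state=q4 head=0 tape=[0]B01BBB00   (q4,0)→(q2,0,R)
state=q2 head=1 tape=0[B]01BBB00   (q2,B)→(q1,B,R)
state=q1 head=2 tape=0B[0]1BBB00
Cell 2 holds 0 when M halts.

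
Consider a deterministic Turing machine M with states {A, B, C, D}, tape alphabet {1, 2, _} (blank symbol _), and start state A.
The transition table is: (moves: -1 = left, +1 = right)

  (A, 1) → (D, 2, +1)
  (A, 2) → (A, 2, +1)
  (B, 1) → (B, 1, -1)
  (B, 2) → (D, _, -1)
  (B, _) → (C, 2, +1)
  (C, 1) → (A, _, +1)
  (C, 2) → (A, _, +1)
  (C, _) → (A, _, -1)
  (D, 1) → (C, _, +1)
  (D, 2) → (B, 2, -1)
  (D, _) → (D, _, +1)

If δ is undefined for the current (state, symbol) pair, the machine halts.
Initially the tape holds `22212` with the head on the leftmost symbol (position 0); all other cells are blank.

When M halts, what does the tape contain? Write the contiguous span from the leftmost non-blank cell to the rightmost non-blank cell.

A | _[2]2212   read 2 → write 2, move +1, go to A
A | _2[2]212   read 2 → write 2, move +1, go to A
A | _22[2]12   read 2 → write 2, move +1, go to A
A | _222[1]2   read 1 → write 2, move +1, go to D
D | _2222[2]   read 2 → write 2, move -1, go to B
B | _222[2]2   read 2 → write _, move -1, go to D
D | _22[2]_2   read 2 → write 2, move -1, go to B
B | _2[2]2_2   read 2 → write _, move -1, go to D
D | _[2]_2_2   read 2 → write 2, move -1, go to B
B | [_]2_2_2   read _ → write 2, move +1, go to C
C | 2[2]_2_2   read 2 → write _, move +1, go to A
A | 2_[_]2_2
The non-blank tape span at halt is 2__2_2.

2__2_2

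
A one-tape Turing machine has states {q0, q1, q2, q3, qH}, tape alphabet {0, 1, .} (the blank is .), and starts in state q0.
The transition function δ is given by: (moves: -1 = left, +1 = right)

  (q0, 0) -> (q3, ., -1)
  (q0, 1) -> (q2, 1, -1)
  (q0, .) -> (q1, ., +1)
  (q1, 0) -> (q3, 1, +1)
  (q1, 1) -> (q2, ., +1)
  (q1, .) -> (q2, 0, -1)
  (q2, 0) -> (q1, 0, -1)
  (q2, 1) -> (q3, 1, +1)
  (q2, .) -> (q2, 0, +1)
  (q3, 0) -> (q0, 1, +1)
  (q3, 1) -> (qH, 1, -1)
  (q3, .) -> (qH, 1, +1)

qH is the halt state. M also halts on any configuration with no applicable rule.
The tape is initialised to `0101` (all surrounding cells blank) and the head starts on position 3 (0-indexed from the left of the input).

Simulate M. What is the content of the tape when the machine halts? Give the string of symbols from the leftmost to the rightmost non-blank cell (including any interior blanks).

q0 | ..010[1]   read 1 → write 1, move -1, go to q2
q2 | ..01[0]1   read 0 → write 0, move -1, go to q1
q1 | ..0[1]01   read 1 → write ., move +1, go to q2
q2 | ..0.[0]1   read 0 → write 0, move -1, go to q1
q1 | ..0[.]01   read . → write 0, move -1, go to q2
q2 | ..[0]001   read 0 → write 0, move -1, go to q1
q1 | .[.]0001   read . → write 0, move -1, go to q2
q2 | [.]00001   read . → write 0, move +1, go to q2
q2 | 0[0]0001   read 0 → write 0, move -1, go to q1
q1 | [0]00001   read 0 → write 1, move +1, go to q3
q3 | 1[0]0001   read 0 → write 1, move +1, go to q0
q0 | 11[0]001   read 0 → write ., move -1, go to q3
q3 | 1[1].001   read 1 → write 1, move -1, go to qH
qH | [1]1.001
The non-blank tape span at halt is 11.001.

11.001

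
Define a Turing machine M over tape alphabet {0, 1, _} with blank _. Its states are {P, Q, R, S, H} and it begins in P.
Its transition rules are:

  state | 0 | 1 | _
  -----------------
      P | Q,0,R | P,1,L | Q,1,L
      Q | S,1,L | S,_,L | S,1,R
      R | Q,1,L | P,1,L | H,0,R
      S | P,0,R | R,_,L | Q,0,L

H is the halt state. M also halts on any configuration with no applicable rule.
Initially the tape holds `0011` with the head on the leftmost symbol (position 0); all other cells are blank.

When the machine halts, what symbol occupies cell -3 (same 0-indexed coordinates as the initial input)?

P | ___[0]011   read 0 → write 0, move R, go to Q
Q | ___0[0]11   read 0 → write 1, move L, go to S
S | ___[0]111   read 0 → write 0, move R, go to P
P | ___0[1]11   read 1 → write 1, move L, go to P
P | ___[0]111   read 0 → write 0, move R, go to Q
Q | ___0[1]11   read 1 → write _, move L, go to S
S | ___[0]_11   read 0 → write 0, move R, go to P
P | ___0[_]11   read _ → write 1, move L, go to Q
Q | ___[0]111   read 0 → write 1, move L, go to S
S | __[_]1111   read _ → write 0, move L, go to Q
Q | _[_]01111   read _ → write 1, move R, go to S
S | _1[0]1111   read 0 → write 0, move R, go to P
P | _10[1]111   read 1 → write 1, move L, go to P
P | _1[0]1111   read 0 → write 0, move R, go to Q
Q | _10[1]111   read 1 → write _, move L, go to S
S | _1[0]_111   read 0 → write 0, move R, go to P
P | _10[_]111   read _ → write 1, move L, go to Q
Q | _1[0]1111   read 0 → write 1, move L, go to S
S | _[1]11111   read 1 → write _, move L, go to R
R | [_]_11111   read _ → write 0, move R, go to H
H | 0[_]11111
Cell -3 holds 0 when M halts.

0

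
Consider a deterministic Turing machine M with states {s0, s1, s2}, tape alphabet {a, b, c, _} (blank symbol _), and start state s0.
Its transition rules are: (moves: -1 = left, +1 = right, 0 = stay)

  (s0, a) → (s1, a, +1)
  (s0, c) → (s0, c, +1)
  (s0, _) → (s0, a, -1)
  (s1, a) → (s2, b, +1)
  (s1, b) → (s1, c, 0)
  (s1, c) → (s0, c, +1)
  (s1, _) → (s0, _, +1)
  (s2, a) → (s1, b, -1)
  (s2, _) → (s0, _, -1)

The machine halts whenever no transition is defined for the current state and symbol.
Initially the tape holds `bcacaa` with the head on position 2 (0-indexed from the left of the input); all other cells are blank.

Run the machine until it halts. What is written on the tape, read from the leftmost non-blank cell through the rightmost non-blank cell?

bcacab

state=s0 head=2 tape=bc[a]caa_   (s0,a)→(s1,a,+1)
state=s1 head=3 tape=bca[c]aa_   (s1,c)→(s0,c,+1)
state=s0 head=4 tape=bcac[a]a_   (s0,a)→(s1,a,+1)
state=s1 head=5 tape=bcaca[a]_   (s1,a)→(s2,b,+1)
state=s2 head=6 tape=bcacab[_]   (s2,_)→(s0,_,-1)
state=s0 head=5 tape=bcaca[b]_
The non-blank tape span at halt is bcacab.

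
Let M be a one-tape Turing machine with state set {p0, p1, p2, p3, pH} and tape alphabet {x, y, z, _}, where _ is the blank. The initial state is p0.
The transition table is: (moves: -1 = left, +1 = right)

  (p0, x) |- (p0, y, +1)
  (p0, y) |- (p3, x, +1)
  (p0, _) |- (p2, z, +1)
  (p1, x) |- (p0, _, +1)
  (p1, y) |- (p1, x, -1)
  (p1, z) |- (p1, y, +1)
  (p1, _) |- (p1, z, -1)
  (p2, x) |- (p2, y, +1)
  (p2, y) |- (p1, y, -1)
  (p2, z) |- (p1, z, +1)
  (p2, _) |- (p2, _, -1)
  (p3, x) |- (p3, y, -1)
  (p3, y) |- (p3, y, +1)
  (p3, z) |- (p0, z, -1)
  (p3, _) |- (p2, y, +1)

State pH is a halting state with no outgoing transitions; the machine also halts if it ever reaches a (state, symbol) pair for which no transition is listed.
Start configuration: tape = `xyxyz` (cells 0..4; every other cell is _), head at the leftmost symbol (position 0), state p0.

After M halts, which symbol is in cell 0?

state=p0 head=0 tape=[x]yxyz   (p0,x)→(p0,y,+1)
state=p0 head=1 tape=y[y]xyz   (p0,y)→(p3,x,+1)
state=p3 head=2 tape=yx[x]yz   (p3,x)→(p3,y,-1)
state=p3 head=1 tape=y[x]yyz   (p3,x)→(p3,y,-1)
state=p3 head=0 tape=[y]yyyz   (p3,y)→(p3,y,+1)
state=p3 head=1 tape=y[y]yyz   (p3,y)→(p3,y,+1)
state=p3 head=2 tape=yy[y]yz   (p3,y)→(p3,y,+1)
state=p3 head=3 tape=yyy[y]z   (p3,y)→(p3,y,+1)
state=p3 head=4 tape=yyyy[z]   (p3,z)→(p0,z,-1)
state=p0 head=3 tape=yyy[y]z   (p0,y)→(p3,x,+1)
state=p3 head=4 tape=yyyx[z]   (p3,z)→(p0,z,-1)
state=p0 head=3 tape=yyy[x]z   (p0,x)→(p0,y,+1)
state=p0 head=4 tape=yyyy[z]
Cell 0 holds y when M halts.

y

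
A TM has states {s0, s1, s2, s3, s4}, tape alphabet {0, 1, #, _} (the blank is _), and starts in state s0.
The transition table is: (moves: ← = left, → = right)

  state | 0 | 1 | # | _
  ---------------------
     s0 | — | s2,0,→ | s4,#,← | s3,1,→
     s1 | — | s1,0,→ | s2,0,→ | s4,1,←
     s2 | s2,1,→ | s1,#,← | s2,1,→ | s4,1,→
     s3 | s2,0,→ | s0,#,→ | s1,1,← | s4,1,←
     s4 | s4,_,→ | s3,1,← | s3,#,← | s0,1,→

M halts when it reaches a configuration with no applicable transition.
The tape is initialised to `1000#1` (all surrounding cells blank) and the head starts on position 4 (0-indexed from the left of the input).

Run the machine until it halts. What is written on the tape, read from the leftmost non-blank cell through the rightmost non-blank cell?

state=s0 head=4 tape=__1000[#]1   (s0,#)→(s4,#,←)
state=s4 head=3 tape=__100[0]#1   (s4,0)→(s4,_,→)
state=s4 head=4 tape=__100_[#]1   (s4,#)→(s3,#,←)
state=s3 head=3 tape=__100[_]#1   (s3,_)→(s4,1,←)
state=s4 head=2 tape=__10[0]1#1   (s4,0)→(s4,_,→)
state=s4 head=3 tape=__10_[1]#1   (s4,1)→(s3,1,←)
state=s3 head=2 tape=__10[_]1#1   (s3,_)→(s4,1,←)
state=s4 head=1 tape=__1[0]11#1   (s4,0)→(s4,_,→)
state=s4 head=2 tape=__1_[1]1#1   (s4,1)→(s3,1,←)
state=s3 head=1 tape=__1[_]11#1   (s3,_)→(s4,1,←)
state=s4 head=0 tape=__[1]111#1   (s4,1)→(s3,1,←)
state=s3 head=-1 tape=_[_]1111#1   (s3,_)→(s4,1,←)
state=s4 head=-2 tape=[_]11111#1   (s4,_)→(s0,1,→)
state=s0 head=-1 tape=1[1]1111#1   (s0,1)→(s2,0,→)
state=s2 head=0 tape=10[1]111#1   (s2,1)→(s1,#,←)
state=s1 head=-1 tape=1[0]#111#1
The non-blank tape span at halt is 10#111#1.

10#111#1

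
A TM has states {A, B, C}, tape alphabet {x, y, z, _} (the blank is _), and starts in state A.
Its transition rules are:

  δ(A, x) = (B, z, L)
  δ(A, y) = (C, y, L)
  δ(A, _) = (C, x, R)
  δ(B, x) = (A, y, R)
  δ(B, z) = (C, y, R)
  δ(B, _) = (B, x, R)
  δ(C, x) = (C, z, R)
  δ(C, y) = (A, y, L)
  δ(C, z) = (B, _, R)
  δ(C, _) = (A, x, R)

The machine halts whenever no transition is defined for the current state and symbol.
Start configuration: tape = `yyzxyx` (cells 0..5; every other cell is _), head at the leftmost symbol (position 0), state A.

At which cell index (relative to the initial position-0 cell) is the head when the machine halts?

-1

A | _[y]yzxyx   read y → write y, move L, go to C
C | [_]yyzxyx   read _ → write x, move R, go to A
A | x[y]yzxyx   read y → write y, move L, go to C
C | [x]yyzxyx   read x → write z, move R, go to C
C | z[y]yzxyx   read y → write y, move L, go to A
A | [z]yyzxyx
At halt the head is at cell -1.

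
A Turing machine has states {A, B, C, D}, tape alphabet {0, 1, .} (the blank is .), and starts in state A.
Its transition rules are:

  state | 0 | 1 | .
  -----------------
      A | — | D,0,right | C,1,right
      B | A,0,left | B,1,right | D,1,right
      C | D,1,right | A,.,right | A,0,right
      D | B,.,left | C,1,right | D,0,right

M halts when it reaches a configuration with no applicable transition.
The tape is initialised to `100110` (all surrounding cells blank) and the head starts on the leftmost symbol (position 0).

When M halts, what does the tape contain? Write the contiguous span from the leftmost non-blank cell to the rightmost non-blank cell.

110001.0

A | ..[1]00110   read 1 → write 0, move right, go to D
D | ..0[0]0110   read 0 → write ., move left, go to B
B | ..[0].0110   read 0 → write 0, move left, go to A
A | .[.]0.0110   read . → write 1, move right, go to C
C | .1[0].0110   read 0 → write 1, move right, go to D
D | .11[.]0110   read . → write 0, move right, go to D
D | .110[0]110   read 0 → write ., move left, go to B
B | .11[0].110   read 0 → write 0, move left, go to A
A | .1[1]0.110   read 1 → write 0, move right, go to D
D | .10[0].110   read 0 → write ., move left, go to B
B | .1[0]..110   read 0 → write 0, move left, go to A
A | .[1]0..110   read 1 → write 0, move right, go to D
D | .0[0]..110   read 0 → write ., move left, go to B
B | .[0]...110   read 0 → write 0, move left, go to A
A | [.]0...110   read . → write 1, move right, go to C
C | 1[0]...110   read 0 → write 1, move right, go to D
D | 11[.]..110   read . → write 0, move right, go to D
D | 110[.].110   read . → write 0, move right, go to D
D | 1100[.]110   read . → write 0, move right, go to D
D | 11000[1]10   read 1 → write 1, move right, go to C
C | 110001[1]0   read 1 → write ., move right, go to A
A | 110001.[0]
The non-blank tape span at halt is 110001.0.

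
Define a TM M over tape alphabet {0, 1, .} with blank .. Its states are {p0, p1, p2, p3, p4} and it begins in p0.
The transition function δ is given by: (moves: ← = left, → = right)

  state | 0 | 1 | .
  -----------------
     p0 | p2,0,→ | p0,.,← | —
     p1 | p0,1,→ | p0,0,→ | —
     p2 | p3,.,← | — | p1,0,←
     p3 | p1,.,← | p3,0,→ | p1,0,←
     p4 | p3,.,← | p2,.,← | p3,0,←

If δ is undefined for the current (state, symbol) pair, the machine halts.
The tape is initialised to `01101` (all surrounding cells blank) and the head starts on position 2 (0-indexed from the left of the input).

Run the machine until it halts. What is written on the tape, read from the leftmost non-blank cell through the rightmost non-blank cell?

state=p0 head=2 tape=01[1]01   (p0,1)→(p0,.,←)
state=p0 head=1 tape=0[1].01   (p0,1)→(p0,.,←)
state=p0 head=0 tape=[0]..01   (p0,0)→(p2,0,→)
state=p2 head=1 tape=0[.].01   (p2,.)→(p1,0,←)
state=p1 head=0 tape=[0]0.01   (p1,0)→(p0,1,→)
state=p0 head=1 tape=1[0].01   (p0,0)→(p2,0,→)
state=p2 head=2 tape=10[.]01   (p2,.)→(p1,0,←)
state=p1 head=1 tape=1[0]001   (p1,0)→(p0,1,→)
state=p0 head=2 tape=11[0]01   (p0,0)→(p2,0,→)
state=p2 head=3 tape=110[0]1   (p2,0)→(p3,.,←)
state=p3 head=2 tape=11[0].1   (p3,0)→(p1,.,←)
state=p1 head=1 tape=1[1]..1   (p1,1)→(p0,0,→)
state=p0 head=2 tape=10[.].1
The non-blank tape span at halt is 10..1.

10..1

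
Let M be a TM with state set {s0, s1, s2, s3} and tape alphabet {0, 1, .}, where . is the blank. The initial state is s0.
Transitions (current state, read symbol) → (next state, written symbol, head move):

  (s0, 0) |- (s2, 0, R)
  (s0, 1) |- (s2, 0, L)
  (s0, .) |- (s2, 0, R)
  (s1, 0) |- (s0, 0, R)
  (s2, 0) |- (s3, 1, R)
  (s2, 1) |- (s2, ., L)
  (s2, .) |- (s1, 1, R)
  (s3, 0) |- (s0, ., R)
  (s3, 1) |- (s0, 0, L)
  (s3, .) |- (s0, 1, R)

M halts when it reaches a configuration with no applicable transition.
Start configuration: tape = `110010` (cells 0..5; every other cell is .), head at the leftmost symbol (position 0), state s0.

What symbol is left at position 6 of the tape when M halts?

state=s0 head=0 tape=.[1]10010....   (s0,1)→(s2,0,L)
state=s2 head=-1 tape=[.]010010....   (s2,.)→(s1,1,R)
state=s1 head=0 tape=1[0]10010....   (s1,0)→(s0,0,R)
state=s0 head=1 tape=10[1]0010....   (s0,1)→(s2,0,L)
state=s2 head=0 tape=1[0]00010....   (s2,0)→(s3,1,R)
state=s3 head=1 tape=11[0]0010....   (s3,0)→(s0,.,R)
state=s0 head=2 tape=11.[0]010....   (s0,0)→(s2,0,R)
state=s2 head=3 tape=11.0[0]10....   (s2,0)→(s3,1,R)
state=s3 head=4 tape=11.01[1]0....   (s3,1)→(s0,0,L)
state=s0 head=3 tape=11.0[1]00....   (s0,1)→(s2,0,L)
state=s2 head=2 tape=11.[0]000....   (s2,0)→(s3,1,R)
state=s3 head=3 tape=11.1[0]00....   (s3,0)→(s0,.,R)
state=s0 head=4 tape=11.1.[0]0....   (s0,0)→(s2,0,R)
state=s2 head=5 tape=11.1.0[0]....   (s2,0)→(s3,1,R)
state=s3 head=6 tape=11.1.01[.]...   (s3,.)→(s0,1,R)
state=s0 head=7 tape=11.1.011[.]..   (s0,.)→(s2,0,R)
state=s2 head=8 tape=11.1.0110[.].   (s2,.)→(s1,1,R)
state=s1 head=9 tape=11.1.01101[.]
Cell 6 holds 1 when M halts.

1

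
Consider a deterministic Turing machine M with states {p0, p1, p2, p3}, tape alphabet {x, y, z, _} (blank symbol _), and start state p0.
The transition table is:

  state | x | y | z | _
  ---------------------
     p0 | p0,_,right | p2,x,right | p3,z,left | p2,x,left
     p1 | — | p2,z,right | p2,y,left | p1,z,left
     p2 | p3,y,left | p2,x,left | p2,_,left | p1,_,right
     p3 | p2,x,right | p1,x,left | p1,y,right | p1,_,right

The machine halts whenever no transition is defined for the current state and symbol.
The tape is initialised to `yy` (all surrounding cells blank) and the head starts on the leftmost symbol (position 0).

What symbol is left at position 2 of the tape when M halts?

z

p0 | _[y]y__   read y → write x, move right, go to p2
p2 | _x[y]__   read y → write x, move left, go to p2
p2 | _[x]x__   read x → write y, move left, go to p3
p3 | [_]yx__   read _ → write _, move right, go to p1
p1 | _[y]x__   read y → write z, move right, go to p2
p2 | _z[x]__   read x → write y, move left, go to p3
p3 | _[z]y__   read z → write y, move right, go to p1
p1 | _y[y]__   read y → write z, move right, go to p2
p2 | _yz[_]_   read _ → write _, move right, go to p1
p1 | _yz_[_]   read _ → write z, move left, go to p1
p1 | _yz[_]z   read _ → write z, move left, go to p1
p1 | _y[z]zz   read z → write y, move left, go to p2
p2 | _[y]yzz   read y → write x, move left, go to p2
p2 | [_]xyzz   read _ → write _, move right, go to p1
p1 | _[x]yzz
Cell 2 holds z when M halts.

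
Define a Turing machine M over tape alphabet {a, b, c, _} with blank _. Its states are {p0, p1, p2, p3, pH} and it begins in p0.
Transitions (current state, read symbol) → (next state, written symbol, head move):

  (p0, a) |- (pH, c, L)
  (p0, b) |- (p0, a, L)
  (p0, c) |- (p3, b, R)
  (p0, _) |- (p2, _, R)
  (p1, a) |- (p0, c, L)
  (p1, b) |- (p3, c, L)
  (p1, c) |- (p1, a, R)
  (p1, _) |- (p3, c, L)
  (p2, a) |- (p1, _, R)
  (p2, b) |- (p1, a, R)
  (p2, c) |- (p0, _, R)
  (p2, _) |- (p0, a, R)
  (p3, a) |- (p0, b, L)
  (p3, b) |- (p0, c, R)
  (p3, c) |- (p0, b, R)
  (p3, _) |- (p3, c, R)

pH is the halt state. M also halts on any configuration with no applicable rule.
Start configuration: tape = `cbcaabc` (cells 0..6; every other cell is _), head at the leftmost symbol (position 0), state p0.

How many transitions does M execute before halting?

state=p0 head=0 tape=_[c]bcaabc   (p0,c)→(p3,b,R)
state=p3 head=1 tape=_b[b]caabc   (p3,b)→(p0,c,R)
state=p0 head=2 tape=_bc[c]aabc   (p0,c)→(p3,b,R)
state=p3 head=3 tape=_bcb[a]abc   (p3,a)→(p0,b,L)
state=p0 head=2 tape=_bc[b]babc   (p0,b)→(p0,a,L)
state=p0 head=1 tape=_b[c]ababc   (p0,c)→(p3,b,R)
state=p3 head=2 tape=_bb[a]babc   (p3,a)→(p0,b,L)
state=p0 head=1 tape=_b[b]bbabc   (p0,b)→(p0,a,L)
state=p0 head=0 tape=_[b]abbabc   (p0,b)→(p0,a,L)
state=p0 head=-1 tape=[_]aabbabc   (p0,_)→(p2,_,R)
state=p2 head=0 tape=_[a]abbabc   (p2,a)→(p1,_,R)
state=p1 head=1 tape=__[a]bbabc   (p1,a)→(p0,c,L)
state=p0 head=0 tape=_[_]cbbabc   (p0,_)→(p2,_,R)
state=p2 head=1 tape=__[c]bbabc   (p2,c)→(p0,_,R)
state=p0 head=2 tape=___[b]babc   (p0,b)→(p0,a,L)
state=p0 head=1 tape=__[_]ababc   (p0,_)→(p2,_,R)
state=p2 head=2 tape=___[a]babc   (p2,a)→(p1,_,R)
state=p1 head=3 tape=____[b]abc   (p1,b)→(p3,c,L)
state=p3 head=2 tape=___[_]cabc   (p3,_)→(p3,c,R)
state=p3 head=3 tape=___c[c]abc   (p3,c)→(p0,b,R)
state=p0 head=4 tape=___cb[a]bc   (p0,a)→(pH,c,L)
state=pH head=3 tape=___c[b]cbc
M halts after 21 transitions.

21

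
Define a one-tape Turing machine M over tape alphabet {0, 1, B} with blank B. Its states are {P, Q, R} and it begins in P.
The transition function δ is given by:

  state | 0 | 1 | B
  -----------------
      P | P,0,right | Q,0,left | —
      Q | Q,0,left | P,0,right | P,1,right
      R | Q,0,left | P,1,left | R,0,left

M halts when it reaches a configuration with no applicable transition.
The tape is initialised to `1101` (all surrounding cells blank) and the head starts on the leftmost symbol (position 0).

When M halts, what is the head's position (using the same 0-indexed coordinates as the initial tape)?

P | BB[1]101B   read 1 → write 0, move left, go to Q
Q | B[B]0101B   read B → write 1, move right, go to P
P | B1[0]101B   read 0 → write 0, move right, go to P
P | B10[1]01B   read 1 → write 0, move left, go to Q
Q | B1[0]001B   read 0 → write 0, move left, go to Q
Q | B[1]0001B   read 1 → write 0, move right, go to P
P | B0[0]001B   read 0 → write 0, move right, go to P
P | B00[0]01B   read 0 → write 0, move right, go to P
P | B000[0]1B   read 0 → write 0, move right, go to P
P | B0000[1]B   read 1 → write 0, move left, go to Q
Q | B000[0]0B   read 0 → write 0, move left, go to Q
Q | B00[0]00B   read 0 → write 0, move left, go to Q
Q | B0[0]000B   read 0 → write 0, move left, go to Q
Q | B[0]0000B   read 0 → write 0, move left, go to Q
Q | [B]00000B   read B → write 1, move right, go to P
P | 1[0]0000B   read 0 → write 0, move right, go to P
P | 10[0]000B   read 0 → write 0, move right, go to P
P | 100[0]00B   read 0 → write 0, move right, go to P
P | 1000[0]0B   read 0 → write 0, move right, go to P
P | 10000[0]B   read 0 → write 0, move right, go to P
P | 100000[B]
At halt the head is at cell 4.

4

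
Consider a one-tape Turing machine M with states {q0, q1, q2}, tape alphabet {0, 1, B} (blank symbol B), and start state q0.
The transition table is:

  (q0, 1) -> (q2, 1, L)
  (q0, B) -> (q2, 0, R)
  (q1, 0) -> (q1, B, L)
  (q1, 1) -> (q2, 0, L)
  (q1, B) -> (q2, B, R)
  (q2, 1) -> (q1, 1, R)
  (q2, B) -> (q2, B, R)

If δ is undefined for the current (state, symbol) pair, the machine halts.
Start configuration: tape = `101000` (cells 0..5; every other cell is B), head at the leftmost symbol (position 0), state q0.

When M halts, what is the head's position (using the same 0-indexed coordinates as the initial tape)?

state=q0 head=0 tape=B[1]01000   (q0,1)→(q2,1,L)
state=q2 head=-1 tape=[B]101000   (q2,B)→(q2,B,R)
state=q2 head=0 tape=B[1]01000   (q2,1)→(q1,1,R)
state=q1 head=1 tape=B1[0]1000   (q1,0)→(q1,B,L)
state=q1 head=0 tape=B[1]B1000   (q1,1)→(q2,0,L)
state=q2 head=-1 tape=[B]0B1000   (q2,B)→(q2,B,R)
state=q2 head=0 tape=B[0]B1000
At halt the head is at cell 0.

0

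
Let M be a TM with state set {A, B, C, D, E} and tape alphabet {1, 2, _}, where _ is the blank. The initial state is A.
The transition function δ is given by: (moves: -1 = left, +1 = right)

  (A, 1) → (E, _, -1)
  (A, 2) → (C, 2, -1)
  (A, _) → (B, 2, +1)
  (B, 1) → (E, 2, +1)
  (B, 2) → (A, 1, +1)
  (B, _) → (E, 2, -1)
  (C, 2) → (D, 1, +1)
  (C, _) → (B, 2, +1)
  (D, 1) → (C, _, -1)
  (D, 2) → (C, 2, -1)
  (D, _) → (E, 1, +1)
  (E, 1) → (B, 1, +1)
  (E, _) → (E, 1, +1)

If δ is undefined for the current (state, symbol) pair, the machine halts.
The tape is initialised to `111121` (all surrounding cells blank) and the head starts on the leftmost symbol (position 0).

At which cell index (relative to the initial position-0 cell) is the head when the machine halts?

state=A head=0 tape=_[1]11121__   (A,1)→(E,_,-1)
state=E head=-1 tape=[_]_11121__   (E,_)→(E,1,+1)
state=E head=0 tape=1[_]11121__   (E,_)→(E,1,+1)
state=E head=1 tape=11[1]1121__   (E,1)→(B,1,+1)
state=B head=2 tape=111[1]121__   (B,1)→(E,2,+1)
state=E head=3 tape=1112[1]21__   (E,1)→(B,1,+1)
state=B head=4 tape=11121[2]1__   (B,2)→(A,1,+1)
state=A head=5 tape=111211[1]__   (A,1)→(E,_,-1)
state=E head=4 tape=11121[1]___   (E,1)→(B,1,+1)
state=B head=5 tape=111211[_]__   (B,_)→(E,2,-1)
state=E head=4 tape=11121[1]2__   (E,1)→(B,1,+1)
state=B head=5 tape=111211[2]__   (B,2)→(A,1,+1)
state=A head=6 tape=1112111[_]_   (A,_)→(B,2,+1)
state=B head=7 tape=11121112[_]   (B,_)→(E,2,-1)
state=E head=6 tape=1112111[2]2
At halt the head is at cell 6.

6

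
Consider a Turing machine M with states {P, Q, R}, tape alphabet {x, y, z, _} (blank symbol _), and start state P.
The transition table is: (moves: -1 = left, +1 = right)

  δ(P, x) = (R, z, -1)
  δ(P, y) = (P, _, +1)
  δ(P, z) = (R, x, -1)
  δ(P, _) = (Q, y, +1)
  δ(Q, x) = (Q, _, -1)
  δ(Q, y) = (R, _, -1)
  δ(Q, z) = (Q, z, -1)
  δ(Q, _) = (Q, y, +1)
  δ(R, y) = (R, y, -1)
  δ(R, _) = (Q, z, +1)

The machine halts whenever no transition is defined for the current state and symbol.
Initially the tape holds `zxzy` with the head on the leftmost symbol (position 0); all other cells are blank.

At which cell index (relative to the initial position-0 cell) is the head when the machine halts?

-3

P | ___[z]xzy   read z → write x, move -1, go to R
R | __[_]xxzy   read _ → write z, move +1, go to Q
Q | __z[x]xzy   read x → write _, move -1, go to Q
Q | __[z]_xzy   read z → write z, move -1, go to Q
Q | _[_]z_xzy   read _ → write y, move +1, go to Q
Q | _y[z]_xzy   read z → write z, move -1, go to Q
Q | _[y]z_xzy   read y → write _, move -1, go to R
R | [_]_z_xzy   read _ → write z, move +1, go to Q
Q | z[_]z_xzy   read _ → write y, move +1, go to Q
Q | zy[z]_xzy   read z → write z, move -1, go to Q
Q | z[y]z_xzy   read y → write _, move -1, go to R
R | [z]_z_xzy
At halt the head is at cell -3.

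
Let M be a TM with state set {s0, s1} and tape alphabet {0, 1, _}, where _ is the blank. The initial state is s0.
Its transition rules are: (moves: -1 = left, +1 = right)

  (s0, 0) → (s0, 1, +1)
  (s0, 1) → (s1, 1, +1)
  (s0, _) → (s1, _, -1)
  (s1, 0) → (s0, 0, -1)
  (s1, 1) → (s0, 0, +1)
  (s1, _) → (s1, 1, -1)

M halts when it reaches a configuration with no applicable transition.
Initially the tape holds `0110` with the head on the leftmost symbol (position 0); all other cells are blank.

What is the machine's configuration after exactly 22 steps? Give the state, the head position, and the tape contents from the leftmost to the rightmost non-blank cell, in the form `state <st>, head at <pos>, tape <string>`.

s0 | [0]110_   read 0 → write 1, move +1, go to s0
s0 | 1[1]10_   read 1 → write 1, move +1, go to s1
s1 | 11[1]0_   read 1 → write 0, move +1, go to s0
s0 | 110[0]_   read 0 → write 1, move +1, go to s0
s0 | 1101[_]   read _ → write _, move -1, go to s1
s1 | 110[1]_   read 1 → write 0, move +1, go to s0
s0 | 1100[_]   read _ → write _, move -1, go to s1
s1 | 110[0]_   read 0 → write 0, move -1, go to s0
s0 | 11[0]0_   read 0 → write 1, move +1, go to s0
s0 | 111[0]_   read 0 → write 1, move +1, go to s0
s0 | 1111[_]   read _ → write _, move -1, go to s1
s1 | 111[1]_   read 1 → write 0, move +1, go to s0
s0 | 1110[_]   read _ → write _, move -1, go to s1
s1 | 111[0]_   read 0 → write 0, move -1, go to s0
s0 | 11[1]0_   read 1 → write 1, move +1, go to s1
s1 | 111[0]_   read 0 → write 0, move -1, go to s0
s0 | 11[1]0_   read 1 → write 1, move +1, go to s1
s1 | 111[0]_   read 0 → write 0, move -1, go to s0
s0 | 11[1]0_   read 1 → write 1, move +1, go to s1
s1 | 111[0]_   read 0 → write 0, move -1, go to s0
s0 | 11[1]0_   read 1 → write 1, move +1, go to s1
s1 | 111[0]_   read 0 → write 0, move -1, go to s0
s0 | 11[1]0_
After 22 steps: state s0, head at 2, tape 1110.

state s0, head at 2, tape 1110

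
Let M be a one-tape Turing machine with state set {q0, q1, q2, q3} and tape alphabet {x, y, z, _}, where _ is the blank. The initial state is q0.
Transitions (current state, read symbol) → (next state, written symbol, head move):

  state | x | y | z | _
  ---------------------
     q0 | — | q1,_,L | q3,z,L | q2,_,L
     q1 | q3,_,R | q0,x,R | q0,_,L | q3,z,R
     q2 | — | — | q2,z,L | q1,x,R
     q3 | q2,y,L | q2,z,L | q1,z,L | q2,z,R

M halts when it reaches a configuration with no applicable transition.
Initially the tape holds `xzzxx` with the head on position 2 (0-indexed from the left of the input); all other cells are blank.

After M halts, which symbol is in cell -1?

z

state=q0 head=2 tape=__xz[z]xx   (q0,z)→(q3,z,L)
state=q3 head=1 tape=__x[z]zxx   (q3,z)→(q1,z,L)
state=q1 head=0 tape=__[x]zzxx   (q1,x)→(q3,_,R)
state=q3 head=1 tape=___[z]zxx   (q3,z)→(q1,z,L)
state=q1 head=0 tape=__[_]zzxx   (q1,_)→(q3,z,R)
state=q3 head=1 tape=__z[z]zxx   (q3,z)→(q1,z,L)
state=q1 head=0 tape=__[z]zzxx   (q1,z)→(q0,_,L)
state=q0 head=-1 tape=_[_]_zzxx   (q0,_)→(q2,_,L)
state=q2 head=-2 tape=[_]__zzxx   (q2,_)→(q1,x,R)
state=q1 head=-1 tape=x[_]_zzxx   (q1,_)→(q3,z,R)
state=q3 head=0 tape=xz[_]zzxx   (q3,_)→(q2,z,R)
state=q2 head=1 tape=xzz[z]zxx   (q2,z)→(q2,z,L)
state=q2 head=0 tape=xz[z]zzxx   (q2,z)→(q2,z,L)
state=q2 head=-1 tape=x[z]zzzxx   (q2,z)→(q2,z,L)
state=q2 head=-2 tape=[x]zzzzxx
Cell -1 holds z when M halts.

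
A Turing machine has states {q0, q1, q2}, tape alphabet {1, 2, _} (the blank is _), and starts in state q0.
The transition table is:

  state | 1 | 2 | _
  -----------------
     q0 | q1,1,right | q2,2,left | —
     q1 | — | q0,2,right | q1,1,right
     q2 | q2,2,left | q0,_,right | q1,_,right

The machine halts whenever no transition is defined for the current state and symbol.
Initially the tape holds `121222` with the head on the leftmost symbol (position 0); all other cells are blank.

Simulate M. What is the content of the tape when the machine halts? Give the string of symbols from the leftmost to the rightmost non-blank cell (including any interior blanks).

state=q0 head=0 tape=[1]21222_   (q0,1)→(q1,1,right)
state=q1 head=1 tape=1[2]1222_   (q1,2)→(q0,2,right)
state=q0 head=2 tape=12[1]222_   (q0,1)→(q1,1,right)
state=q1 head=3 tape=121[2]22_   (q1,2)→(q0,2,right)
state=q0 head=4 tape=1212[2]2_   (q0,2)→(q2,2,left)
state=q2 head=3 tape=121[2]22_   (q2,2)→(q0,_,right)
state=q0 head=4 tape=121_[2]2_   (q0,2)→(q2,2,left)
state=q2 head=3 tape=121[_]22_   (q2,_)→(q1,_,right)
state=q1 head=4 tape=121_[2]2_   (q1,2)→(q0,2,right)
state=q0 head=5 tape=121_2[2]_   (q0,2)→(q2,2,left)
state=q2 head=4 tape=121_[2]2_   (q2,2)→(q0,_,right)
state=q0 head=5 tape=121__[2]_   (q0,2)→(q2,2,left)
state=q2 head=4 tape=121_[_]2_   (q2,_)→(q1,_,right)
state=q1 head=5 tape=121__[2]_   (q1,2)→(q0,2,right)
state=q0 head=6 tape=121__2[_]
The non-blank tape span at halt is 121__2.

121__2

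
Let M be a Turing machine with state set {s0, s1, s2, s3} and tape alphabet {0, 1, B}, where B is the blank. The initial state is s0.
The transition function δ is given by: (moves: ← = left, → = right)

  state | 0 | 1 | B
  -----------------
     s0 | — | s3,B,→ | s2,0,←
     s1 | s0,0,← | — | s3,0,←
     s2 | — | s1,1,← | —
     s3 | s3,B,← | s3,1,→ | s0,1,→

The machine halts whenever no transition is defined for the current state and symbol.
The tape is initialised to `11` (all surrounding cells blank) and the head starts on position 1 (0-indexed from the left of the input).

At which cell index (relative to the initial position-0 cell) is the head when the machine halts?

1

state=s0 head=1 tape=1[1]BB   (s0,1)→(s3,B,→)
state=s3 head=2 tape=1B[B]B   (s3,B)→(s0,1,→)
state=s0 head=3 tape=1B1[B]   (s0,B)→(s2,0,←)
state=s2 head=2 tape=1B[1]0   (s2,1)→(s1,1,←)
state=s1 head=1 tape=1[B]10   (s1,B)→(s3,0,←)
state=s3 head=0 tape=[1]010   (s3,1)→(s3,1,→)
state=s3 head=1 tape=1[0]10   (s3,0)→(s3,B,←)
state=s3 head=0 tape=[1]B10   (s3,1)→(s3,1,→)
state=s3 head=1 tape=1[B]10   (s3,B)→(s0,1,→)
state=s0 head=2 tape=11[1]0   (s0,1)→(s3,B,→)
state=s3 head=3 tape=11B[0]   (s3,0)→(s3,B,←)
state=s3 head=2 tape=11[B]B   (s3,B)→(s0,1,→)
state=s0 head=3 tape=111[B]   (s0,B)→(s2,0,←)
state=s2 head=2 tape=11[1]0   (s2,1)→(s1,1,←)
state=s1 head=1 tape=1[1]10
At halt the head is at cell 1.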